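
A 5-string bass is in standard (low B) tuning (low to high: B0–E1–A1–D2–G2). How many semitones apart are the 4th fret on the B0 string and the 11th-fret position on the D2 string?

B0 at fret 4 → D♯1 (MIDI 27); D2 at fret 11 → C♯3 (MIDI 49).
27 − 49 = -22, so the two pitches are 22 semitones apart, with C♯3 the higher.

22 semitones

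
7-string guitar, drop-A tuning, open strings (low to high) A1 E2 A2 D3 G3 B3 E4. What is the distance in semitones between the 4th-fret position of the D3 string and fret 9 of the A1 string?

12 semitones

D3 at fret 4 → F#3 (MIDI 54); A1 at fret 9 → F#2 (MIDI 42).
54 − 42 = 12, so the two pitches are 12 semitones apart, with F#3 the higher.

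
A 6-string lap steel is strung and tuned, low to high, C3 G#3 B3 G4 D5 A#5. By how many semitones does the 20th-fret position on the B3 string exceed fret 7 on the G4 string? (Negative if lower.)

5 semitones

B3 at fret 20 → G5 (MIDI 79); G4 at fret 7 → D5 (MIDI 74).
79 − 74 = 5, so the two pitches are 5 semitones apart.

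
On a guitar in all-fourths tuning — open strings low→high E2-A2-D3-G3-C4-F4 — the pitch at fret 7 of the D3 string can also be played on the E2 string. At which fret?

Fret 7 on D3 is MIDI 50 + 7 = 57 (A3). On the E2 string (open MIDI 40), that pitch is 57 − 40 = fret 17.

17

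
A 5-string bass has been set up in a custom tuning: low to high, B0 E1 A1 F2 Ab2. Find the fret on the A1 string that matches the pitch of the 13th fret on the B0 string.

B0 at fret 13 is B0 + 13 semitones = C2.
The open A1 string is 10 semitones above the open B0, so the same pitch on the A1 string lies at fret 13 − 10 = 3.

3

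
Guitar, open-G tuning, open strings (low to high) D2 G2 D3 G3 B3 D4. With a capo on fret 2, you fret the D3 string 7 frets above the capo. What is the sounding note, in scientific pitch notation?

B3

The capo raises the open D3 by 2 semitones to E3; fretting 7 more gives D3 + 2 + 7 = D3 + 9 semitones = B3.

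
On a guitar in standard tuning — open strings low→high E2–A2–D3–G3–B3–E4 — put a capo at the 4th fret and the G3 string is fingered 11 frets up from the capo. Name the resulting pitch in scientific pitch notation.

The capo raises the open G3 by 4 semitones to B3; fretting 11 more gives G3 + 4 + 11 = G3 + 15 semitones = A#4.
(Also written Bb.)

A#4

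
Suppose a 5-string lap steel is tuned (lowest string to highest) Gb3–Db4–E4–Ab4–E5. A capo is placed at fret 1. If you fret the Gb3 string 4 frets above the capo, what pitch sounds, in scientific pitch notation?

The capo raises the open Gb3 by 1 semitone to G3; fretting 4 more gives Gb3 + 1 + 4 = Gb3 + 5 semitones = B3.

B3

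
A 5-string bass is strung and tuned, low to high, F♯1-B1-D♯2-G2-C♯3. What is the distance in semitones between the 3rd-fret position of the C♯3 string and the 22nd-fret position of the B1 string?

C♯3 at fret 3 → E3 (MIDI 52); B1 at fret 22 → A3 (MIDI 57).
52 − 57 = -5, so the two pitches are 5 semitones apart, with A3 the higher.

5 semitones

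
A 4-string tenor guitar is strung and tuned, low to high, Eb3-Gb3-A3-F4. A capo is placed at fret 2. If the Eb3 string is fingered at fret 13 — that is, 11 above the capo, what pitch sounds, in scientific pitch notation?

E4

The capo raises the open Eb3 by 2 semitones to F3; fretting 11 more gives Eb3 + 2 + 11 = Eb3 + 13 semitones = E4.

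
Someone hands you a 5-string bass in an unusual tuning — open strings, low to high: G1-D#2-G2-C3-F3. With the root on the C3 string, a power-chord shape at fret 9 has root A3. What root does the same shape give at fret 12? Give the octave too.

C4

Moving from fret 9 to fret 12 shifts the root by 3 semitones.
A3 up 3 semitones is C4.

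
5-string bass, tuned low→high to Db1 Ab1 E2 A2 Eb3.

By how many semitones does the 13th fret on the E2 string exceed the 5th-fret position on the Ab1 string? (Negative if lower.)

E2 at fret 13 → F3 (MIDI 53); Ab1 at fret 5 → Db2 (MIDI 37).
53 − 37 = 16, so the two pitches are 16 semitones apart.

16 semitones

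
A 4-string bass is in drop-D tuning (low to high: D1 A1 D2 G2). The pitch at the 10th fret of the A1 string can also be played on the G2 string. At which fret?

Fret 10 on A1 is MIDI 33 + 10 = 43 (G2). On the G2 string (open MIDI 43), that pitch is 43 − 43 = fret 0.

0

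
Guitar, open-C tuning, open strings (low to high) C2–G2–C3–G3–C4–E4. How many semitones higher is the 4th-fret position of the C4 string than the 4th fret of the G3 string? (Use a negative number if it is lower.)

C4 at fret 4 → E4 (MIDI 64); G3 at fret 4 → B3 (MIDI 59).
64 − 59 = 5, so the two pitches are 5 semitones apart.

5 semitones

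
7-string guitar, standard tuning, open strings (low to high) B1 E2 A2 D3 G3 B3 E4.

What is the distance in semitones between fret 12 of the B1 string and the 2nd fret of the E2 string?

B1 at fret 12 → B2 (MIDI 47); E2 at fret 2 → F♯2 (MIDI 42).
47 − 42 = 5, so the two pitches are 5 semitones apart, with B2 the higher.

5 semitones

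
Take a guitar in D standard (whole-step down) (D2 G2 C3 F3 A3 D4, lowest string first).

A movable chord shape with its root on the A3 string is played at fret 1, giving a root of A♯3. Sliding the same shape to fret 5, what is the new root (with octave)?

Moving from fret 1 to fret 5 shifts the root by 4 semitones.
A♯3 up 4 semitones is D4.

D4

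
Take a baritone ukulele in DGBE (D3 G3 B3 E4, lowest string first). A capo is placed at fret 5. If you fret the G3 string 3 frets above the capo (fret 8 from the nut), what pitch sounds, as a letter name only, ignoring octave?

The capo raises the open G3 by 5 semitones to C4; fretting 3 more gives G3 + 5 + 3 = G3 + 8 semitones, landing on D♯.

D♯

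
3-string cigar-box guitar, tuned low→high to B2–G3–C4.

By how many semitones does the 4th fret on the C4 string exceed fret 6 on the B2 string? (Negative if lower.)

11 semitones

C4 at fret 4 → E4 (MIDI 64); B2 at fret 6 → F3 (MIDI 53).
64 − 53 = 11, so the two pitches are 11 semitones apart.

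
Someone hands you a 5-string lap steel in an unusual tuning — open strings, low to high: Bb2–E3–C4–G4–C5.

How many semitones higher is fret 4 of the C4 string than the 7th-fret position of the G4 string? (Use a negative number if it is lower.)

-10 semitones

C4 at fret 4 → E4 (MIDI 64); G4 at fret 7 → D5 (MIDI 74).
64 − 74 = -10, so the two pitches are 10 semitones apart.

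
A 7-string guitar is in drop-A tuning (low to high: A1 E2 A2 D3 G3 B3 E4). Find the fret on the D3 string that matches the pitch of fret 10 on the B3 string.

Fret 10 on B3 is MIDI 59 + 10 = 69 (A4). On the D3 string (open MIDI 50), that pitch is 69 − 50 = fret 19.

19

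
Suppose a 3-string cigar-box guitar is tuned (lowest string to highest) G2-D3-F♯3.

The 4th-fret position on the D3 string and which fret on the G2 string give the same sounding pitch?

D3 at fret 4 is D3 + 4 semitones = F♯3.
The open G2 string is 7 semitones below the open D3, so the same pitch on the G2 string lies at fret 4 + 7 = 11.

11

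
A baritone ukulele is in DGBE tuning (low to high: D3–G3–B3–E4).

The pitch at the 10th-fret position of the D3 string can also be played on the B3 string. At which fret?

1

D3 at fret 10 is D3 + 10 semitones = C4.
The open B3 string is 9 semitones above the open D3, so the same pitch on the B3 string lies at fret 10 − 9 = 1.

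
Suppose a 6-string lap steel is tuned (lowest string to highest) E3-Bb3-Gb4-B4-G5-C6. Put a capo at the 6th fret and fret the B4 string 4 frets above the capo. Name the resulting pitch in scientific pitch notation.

The capo raises the open B4 by 6 semitones to F5; fretting 4 more gives B4 + 6 + 4 = B4 + 10 semitones = A5.

A5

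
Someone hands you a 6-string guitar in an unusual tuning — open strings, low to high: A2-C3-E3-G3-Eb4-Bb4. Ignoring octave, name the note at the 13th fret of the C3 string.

Db

Each fret is one semitone, so C3 + 13 = Db.
(Equivalently spelled C#.)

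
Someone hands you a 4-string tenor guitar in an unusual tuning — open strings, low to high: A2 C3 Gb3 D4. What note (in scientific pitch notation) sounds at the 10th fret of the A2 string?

G3

Each fret is one semitone, so A2 + 10 = G3.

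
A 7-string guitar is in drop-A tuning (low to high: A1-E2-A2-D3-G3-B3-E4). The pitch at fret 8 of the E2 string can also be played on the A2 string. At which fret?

Fret 8 on E2 is MIDI 40 + 8 = 48 (C3). On the A2 string (open MIDI 45), that pitch is 48 − 45 = fret 3.

3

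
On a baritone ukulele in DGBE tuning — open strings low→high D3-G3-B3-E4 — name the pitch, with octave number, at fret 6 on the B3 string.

F4

The open B3 string plus 6 semitones: B–C–C#–D–D#–E–F.
The walk passes from B into C once, so the octave number goes from 3 to 4.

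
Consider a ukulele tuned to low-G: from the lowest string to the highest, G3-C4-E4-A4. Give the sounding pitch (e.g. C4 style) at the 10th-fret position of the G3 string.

F4

Each fret is one semitone, so G3 + 10 = F4.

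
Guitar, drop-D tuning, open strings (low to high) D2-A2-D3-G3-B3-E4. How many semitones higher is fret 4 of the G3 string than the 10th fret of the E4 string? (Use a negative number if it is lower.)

G3 at fret 4 → B3 (MIDI 59); E4 at fret 10 → D5 (MIDI 74).
59 − 74 = -15, so the two pitches are 15 semitones apart.

-15 semitones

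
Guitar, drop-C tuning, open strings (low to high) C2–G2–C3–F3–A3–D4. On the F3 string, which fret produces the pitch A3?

4

A3 is 4 semitones above the open F3 (F–F#–G–G#–A), so it sits at fret 4.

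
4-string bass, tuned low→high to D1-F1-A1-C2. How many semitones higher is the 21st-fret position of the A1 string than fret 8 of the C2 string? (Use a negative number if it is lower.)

A1 at fret 21 → F#3 (MIDI 54); C2 at fret 8 → G#2 (MIDI 44).
54 − 44 = 10, so the two pitches are 10 semitones apart.

10 semitones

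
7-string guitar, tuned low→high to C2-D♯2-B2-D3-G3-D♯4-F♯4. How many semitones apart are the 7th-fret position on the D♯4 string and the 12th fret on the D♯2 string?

D♯4 at fret 7 → A♯4 (MIDI 70); D♯2 at fret 12 → D♯3 (MIDI 51).
70 − 51 = 19, so the two pitches are 19 semitones apart, with A♯4 the higher.

19 semitones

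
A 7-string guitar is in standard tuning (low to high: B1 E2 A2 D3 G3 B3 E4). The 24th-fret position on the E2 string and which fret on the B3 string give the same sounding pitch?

5

Fret 24 on E2 is MIDI 40 + 24 = 64 (E4). On the B3 string (open MIDI 59), that pitch is 64 − 59 = fret 5.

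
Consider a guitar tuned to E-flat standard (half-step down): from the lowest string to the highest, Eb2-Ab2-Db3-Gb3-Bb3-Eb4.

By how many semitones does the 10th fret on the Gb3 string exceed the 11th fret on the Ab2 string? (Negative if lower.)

9 semitones

Gb3 at fret 10 → E4 (MIDI 64); Ab2 at fret 11 → G3 (MIDI 55).
64 − 55 = 9, so the two pitches are 9 semitones apart.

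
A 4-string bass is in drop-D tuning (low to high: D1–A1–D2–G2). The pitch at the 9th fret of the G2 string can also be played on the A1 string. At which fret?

Fret 9 on G2 is MIDI 43 + 9 = 52 (E3). On the A1 string (open MIDI 33), that pitch is 52 − 33 = fret 19.

19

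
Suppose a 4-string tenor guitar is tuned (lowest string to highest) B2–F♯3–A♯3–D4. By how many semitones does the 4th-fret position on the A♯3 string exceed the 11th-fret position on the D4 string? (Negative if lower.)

A♯3 at fret 4 → D4 (MIDI 62); D4 at fret 11 → C♯5 (MIDI 73).
62 − 73 = -11, so the two pitches are 11 semitones apart.

-11 semitones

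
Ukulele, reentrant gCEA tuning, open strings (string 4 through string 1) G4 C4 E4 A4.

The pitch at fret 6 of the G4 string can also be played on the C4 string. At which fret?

G4 at fret 6 is G4 + 6 semitones = C#5.
The open C4 string is 7 semitones below the open G4, so the same pitch on the C4 string lies at fret 6 + 7 = 13.

13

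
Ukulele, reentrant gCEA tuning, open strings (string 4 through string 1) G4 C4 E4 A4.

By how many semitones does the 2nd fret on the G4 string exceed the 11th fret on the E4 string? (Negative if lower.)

G4 at fret 2 → A4 (MIDI 69); E4 at fret 11 → D♯5 (MIDI 75).
69 − 75 = -6, so the two pitches are 6 semitones apart.

-6 semitones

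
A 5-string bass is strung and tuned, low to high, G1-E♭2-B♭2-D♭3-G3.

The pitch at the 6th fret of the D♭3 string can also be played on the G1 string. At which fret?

Fret 6 on D♭3 is MIDI 49 + 6 = 55 (G3). On the G1 string (open MIDI 31), that pitch is 55 − 31 = fret 24.

24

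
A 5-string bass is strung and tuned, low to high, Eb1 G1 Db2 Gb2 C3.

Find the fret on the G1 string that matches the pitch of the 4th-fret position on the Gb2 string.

Gb2 at fret 4 is Gb2 + 4 semitones = Bb2.
The open G1 string is 11 semitones below the open Gb2, so the same pitch on the G1 string lies at fret 4 + 11 = 15.

15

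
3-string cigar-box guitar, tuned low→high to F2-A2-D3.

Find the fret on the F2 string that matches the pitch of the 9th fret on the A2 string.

13

A2 at fret 9 is A2 + 9 semitones = Gb3.
The open F2 string is 4 semitones below the open A2, so the same pitch on the F2 string lies at fret 9 + 4 = 13.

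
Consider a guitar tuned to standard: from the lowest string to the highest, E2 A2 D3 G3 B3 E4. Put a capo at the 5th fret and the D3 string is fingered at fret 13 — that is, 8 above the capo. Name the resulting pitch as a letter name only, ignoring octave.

D#

The capo raises the open D3 by 5 semitones to G3; fretting 8 more gives D3 + 5 + 8 = D3 + 13 semitones, landing on D#.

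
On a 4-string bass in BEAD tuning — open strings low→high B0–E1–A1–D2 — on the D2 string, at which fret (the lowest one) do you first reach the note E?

2

From D2, count semitones up the chromatic scale until reaching E: D–D#–E — 2 steps.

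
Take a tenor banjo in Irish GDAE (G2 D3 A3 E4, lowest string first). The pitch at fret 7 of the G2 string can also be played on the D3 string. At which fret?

Fret 7 on G2 is MIDI 43 + 7 = 50 (D3). On the D3 string (open MIDI 50), that pitch is 50 − 50 = fret 0.

0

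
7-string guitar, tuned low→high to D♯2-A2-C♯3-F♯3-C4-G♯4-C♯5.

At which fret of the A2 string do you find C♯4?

C♯4 is 16 semitones above the open A2 (A–A#–B–C–…–B–C–C#), so it sits at fret 16.

16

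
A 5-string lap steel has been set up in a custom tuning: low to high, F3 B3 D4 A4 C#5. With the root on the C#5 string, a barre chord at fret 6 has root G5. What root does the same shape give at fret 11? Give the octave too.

C6

Moving from fret 6 to fret 11 shifts the root by 5 semitones.
G5 up 5 semitones is C6.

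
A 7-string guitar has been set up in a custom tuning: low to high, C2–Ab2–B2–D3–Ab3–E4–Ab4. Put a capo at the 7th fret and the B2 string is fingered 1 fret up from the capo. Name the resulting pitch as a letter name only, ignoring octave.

The capo raises the open B2 by 7 semitones to Gb3; fretting 1 more gives B2 + 7 + 1 = B2 + 8 semitones, landing on G.

G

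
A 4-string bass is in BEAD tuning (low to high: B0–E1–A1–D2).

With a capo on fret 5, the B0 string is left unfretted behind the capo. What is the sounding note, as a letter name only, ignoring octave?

The capo raises the open B0 by 5 semitones to E1; fretting 0 more gives B0 + 5 + 0 = B0 + 5 semitones, landing on E.

E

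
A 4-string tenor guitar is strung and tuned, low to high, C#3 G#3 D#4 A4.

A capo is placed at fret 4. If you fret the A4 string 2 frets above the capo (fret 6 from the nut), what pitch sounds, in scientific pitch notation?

D#5

The capo raises the open A4 by 4 semitones to C#5; fretting 2 more gives A4 + 4 + 2 = A4 + 6 semitones = D#5.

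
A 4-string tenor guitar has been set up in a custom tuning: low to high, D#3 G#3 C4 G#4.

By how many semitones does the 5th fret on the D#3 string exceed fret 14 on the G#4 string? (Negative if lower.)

-26 semitones

D#3 at fret 5 → G#3 (MIDI 56); G#4 at fret 14 → A#5 (MIDI 82).
56 − 82 = -26, so the two pitches are 26 semitones apart.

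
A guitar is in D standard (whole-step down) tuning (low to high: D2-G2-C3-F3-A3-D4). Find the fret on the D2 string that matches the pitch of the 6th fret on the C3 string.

Fret 6 on C3 is MIDI 48 + 6 = 54 (F#3). On the D2 string (open MIDI 38), that pitch is 54 − 38 = fret 16.

16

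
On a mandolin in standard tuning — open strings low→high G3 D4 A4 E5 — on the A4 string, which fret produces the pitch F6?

F6 is 20 semitones above the open A4 (A–A#–B–C–…–D#–E–F), so it sits at fret 20.

20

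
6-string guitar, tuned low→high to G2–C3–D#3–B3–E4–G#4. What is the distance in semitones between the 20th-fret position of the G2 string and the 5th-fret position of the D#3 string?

7 semitones

G2 at fret 20 → D#4 (MIDI 63); D#3 at fret 5 → G#3 (MIDI 56).
63 − 56 = 7, so the two pitches are 7 semitones apart, with D#4 the higher.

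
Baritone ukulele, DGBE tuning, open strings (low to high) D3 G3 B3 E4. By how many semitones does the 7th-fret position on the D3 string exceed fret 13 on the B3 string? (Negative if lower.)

-15 semitones

D3 at fret 7 → A3 (MIDI 57); B3 at fret 13 → C5 (MIDI 72).
57 − 72 = -15, so the two pitches are 15 semitones apart.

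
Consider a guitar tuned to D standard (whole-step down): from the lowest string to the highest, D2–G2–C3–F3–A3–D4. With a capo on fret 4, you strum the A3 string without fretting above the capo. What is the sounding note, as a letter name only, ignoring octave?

C#

The capo raises the open A3 by 4 semitones to C#4; fretting 0 more gives A3 + 4 + 0 = A3 + 4 semitones, landing on C#.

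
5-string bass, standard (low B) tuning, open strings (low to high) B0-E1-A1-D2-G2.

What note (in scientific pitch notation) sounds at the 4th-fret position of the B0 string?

B0 is MIDI 23. Adding 4 gives 27, which is D#1.

D#1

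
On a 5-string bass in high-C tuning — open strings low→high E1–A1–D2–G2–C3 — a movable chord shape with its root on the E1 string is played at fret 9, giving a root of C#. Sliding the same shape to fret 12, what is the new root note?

E

Moving from fret 9 to fret 12 shifts the root by 3 semitones.
C# up 3 semitones is E.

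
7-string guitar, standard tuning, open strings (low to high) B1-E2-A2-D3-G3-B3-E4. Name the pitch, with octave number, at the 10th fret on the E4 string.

D5

The open E4 string plus 10 semitones: E–F–F#–G–…–C–C#–D.
The walk passes from B into C once, so the octave number goes from 4 to 5.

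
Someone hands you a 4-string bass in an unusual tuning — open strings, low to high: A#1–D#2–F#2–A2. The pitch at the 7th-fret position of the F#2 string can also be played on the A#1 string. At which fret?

15

Fret 7 on F#2 is MIDI 42 + 7 = 49 (C#3). On the A#1 string (open MIDI 34), that pitch is 49 − 34 = fret 15.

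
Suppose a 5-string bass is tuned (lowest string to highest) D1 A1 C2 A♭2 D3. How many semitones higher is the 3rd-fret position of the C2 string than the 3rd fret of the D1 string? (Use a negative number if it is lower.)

10 semitones

C2 at fret 3 → E♭2 (MIDI 39); D1 at fret 3 → F1 (MIDI 29).
39 − 29 = 10, so the two pitches are 10 semitones apart.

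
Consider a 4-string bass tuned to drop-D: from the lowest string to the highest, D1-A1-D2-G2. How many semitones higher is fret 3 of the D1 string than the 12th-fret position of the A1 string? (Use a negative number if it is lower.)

D1 at fret 3 → F1 (MIDI 29); A1 at fret 12 → A2 (MIDI 45).
29 − 45 = -16, so the two pitches are 16 semitones apart.

-16 semitones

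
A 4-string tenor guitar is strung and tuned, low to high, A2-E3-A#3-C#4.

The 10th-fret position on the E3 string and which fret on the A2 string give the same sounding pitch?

17

E3 at fret 10 is E3 + 10 semitones = D4.
The open A2 string is 7 semitones below the open E3, so the same pitch on the A2 string lies at fret 10 + 7 = 17.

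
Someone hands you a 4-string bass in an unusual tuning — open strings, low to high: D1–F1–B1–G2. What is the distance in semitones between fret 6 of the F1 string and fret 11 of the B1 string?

F1 at fret 6 → B1 (MIDI 35); B1 at fret 11 → A#2 (MIDI 46).
35 − 46 = -11, so the two pitches are 11 semitones apart, with A#2 the higher.

11 semitones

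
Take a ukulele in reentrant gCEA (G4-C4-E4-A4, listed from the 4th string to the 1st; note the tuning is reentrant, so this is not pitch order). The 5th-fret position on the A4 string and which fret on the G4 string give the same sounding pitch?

7

A4 at fret 5 is A4 + 5 semitones = D5.
The open G4 string is 2 semitones below the open A4, so the same pitch on the G4 string lies at fret 5 + 2 = 7.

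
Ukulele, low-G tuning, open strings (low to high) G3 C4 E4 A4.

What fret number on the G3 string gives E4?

E4 is 9 semitones above the open G3 (G–G#–A–A#–B–C–C#–D–D#–E), so it sits at fret 9.

9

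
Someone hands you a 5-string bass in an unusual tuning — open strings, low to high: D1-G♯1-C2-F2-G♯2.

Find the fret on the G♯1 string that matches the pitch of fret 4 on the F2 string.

13

F2 at fret 4 is F2 + 4 semitones = A2.
The open G♯1 string is 9 semitones below the open F2, so the same pitch on the G♯1 string lies at fret 4 + 9 = 13.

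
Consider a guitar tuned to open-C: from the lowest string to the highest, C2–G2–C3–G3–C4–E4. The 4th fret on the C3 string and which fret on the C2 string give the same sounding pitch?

C3 at fret 4 is C3 + 4 semitones = E3.
The open C2 string is 12 semitones below the open C3, so the same pitch on the C2 string lies at fret 4 + 12 = 16.

16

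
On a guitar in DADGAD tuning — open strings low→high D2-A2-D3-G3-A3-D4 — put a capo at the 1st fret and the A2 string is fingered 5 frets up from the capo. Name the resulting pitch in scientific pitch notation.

The capo raises the open A2 by 1 semitone to A♯2; fretting 5 more gives A2 + 1 + 5 = A2 + 6 semitones = D♯3.
(Also written E♭.)

D♯3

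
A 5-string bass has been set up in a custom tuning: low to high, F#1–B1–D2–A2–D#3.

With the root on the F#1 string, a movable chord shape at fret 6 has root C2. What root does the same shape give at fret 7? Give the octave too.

C#2

Moving from fret 6 to fret 7 shifts the root by 1 semitone.
C2 up 1 semitone is C#2.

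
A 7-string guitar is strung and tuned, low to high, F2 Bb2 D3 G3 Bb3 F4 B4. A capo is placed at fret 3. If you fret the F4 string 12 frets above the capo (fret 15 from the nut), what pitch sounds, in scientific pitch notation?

Ab5

The capo raises the open F4 by 3 semitones to Ab4; fretting 12 more gives F4 + 3 + 12 = F4 + 15 semitones = Ab5.
(Also written G#.)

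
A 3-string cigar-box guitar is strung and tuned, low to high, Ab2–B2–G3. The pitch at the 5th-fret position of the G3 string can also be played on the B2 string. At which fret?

13

G3 at fret 5 is G3 + 5 semitones = C4.
The open B2 string is 8 semitones below the open G3, so the same pitch on the B2 string lies at fret 5 + 8 = 13.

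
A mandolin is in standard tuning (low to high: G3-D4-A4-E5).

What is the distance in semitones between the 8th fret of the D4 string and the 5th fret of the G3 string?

D4 at fret 8 → A#4 (MIDI 70); G3 at fret 5 → C4 (MIDI 60).
70 − 60 = 10, so the two pitches are 10 semitones apart, with A#4 the higher.

10 semitones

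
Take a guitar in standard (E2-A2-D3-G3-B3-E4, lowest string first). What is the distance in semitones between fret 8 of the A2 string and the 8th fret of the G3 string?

A2 at fret 8 → F3 (MIDI 53); G3 at fret 8 → D♯4 (MIDI 63).
53 − 63 = -10, so the two pitches are 10 semitones apart, with D♯4 the higher.

10 semitones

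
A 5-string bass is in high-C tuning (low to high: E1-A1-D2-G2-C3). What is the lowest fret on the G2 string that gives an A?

2

From G2, count semitones up the chromatic scale until reaching A: G–G#–A — 2 steps.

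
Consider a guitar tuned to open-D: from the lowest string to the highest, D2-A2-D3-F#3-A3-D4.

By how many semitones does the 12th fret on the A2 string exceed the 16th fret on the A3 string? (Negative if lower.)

A2 at fret 12 → A3 (MIDI 57); A3 at fret 16 → C#5 (MIDI 73).
57 − 73 = -16, so the two pitches are 16 semitones apart.

-16 semitones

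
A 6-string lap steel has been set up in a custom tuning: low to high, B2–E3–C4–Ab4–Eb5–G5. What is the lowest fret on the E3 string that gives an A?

5

From E3, count semitones up the chromatic scale until reaching A: E–F–Gb–G–Ab–A — 5 steps.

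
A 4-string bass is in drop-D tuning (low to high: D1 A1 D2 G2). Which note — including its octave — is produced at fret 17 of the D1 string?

G2

D1 is MIDI 26. Adding 17 gives 43, which is G2.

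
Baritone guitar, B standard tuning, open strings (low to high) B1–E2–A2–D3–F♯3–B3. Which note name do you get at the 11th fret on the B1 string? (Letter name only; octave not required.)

A♯

Each fret is one semitone, so B1 + 11 = A♯.
(Equivalently spelled B♭.)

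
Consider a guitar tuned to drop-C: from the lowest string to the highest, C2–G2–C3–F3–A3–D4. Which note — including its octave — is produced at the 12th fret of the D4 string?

D5

D4 is MIDI 62. Adding 12 gives 74, which is D5.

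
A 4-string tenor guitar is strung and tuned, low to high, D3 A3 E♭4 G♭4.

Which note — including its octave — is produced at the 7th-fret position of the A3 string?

The open A3 string plus 7 semitones: A–Bb–B–C–Db–D–Eb–E.
The walk passes from B into C once, so the octave number goes from 3 to 4.

E4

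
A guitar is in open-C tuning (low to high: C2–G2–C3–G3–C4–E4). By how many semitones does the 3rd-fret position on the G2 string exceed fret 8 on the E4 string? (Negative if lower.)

-26 semitones

G2 at fret 3 → A#2 (MIDI 46); E4 at fret 8 → C5 (MIDI 72).
46 − 72 = -26, so the two pitches are 26 semitones apart.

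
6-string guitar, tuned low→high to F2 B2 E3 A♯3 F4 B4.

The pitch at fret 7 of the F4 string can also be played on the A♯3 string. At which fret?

F4 at fret 7 is F4 + 7 semitones = C5.
The open A♯3 string is 7 semitones below the open F4, so the same pitch on the A♯3 string lies at fret 7 + 7 = 14.

14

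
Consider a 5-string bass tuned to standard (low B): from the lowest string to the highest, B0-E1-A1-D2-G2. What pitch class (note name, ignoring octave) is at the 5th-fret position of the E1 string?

Each fret is one semitone, so E1 + 5 = A.

A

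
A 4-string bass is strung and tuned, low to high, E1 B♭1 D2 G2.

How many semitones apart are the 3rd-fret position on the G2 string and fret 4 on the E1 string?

14 semitones

G2 at fret 3 → B♭2 (MIDI 46); E1 at fret 4 → A♭1 (MIDI 32).
46 − 32 = 14, so the two pitches are 14 semitones apart, with B♭2 the higher.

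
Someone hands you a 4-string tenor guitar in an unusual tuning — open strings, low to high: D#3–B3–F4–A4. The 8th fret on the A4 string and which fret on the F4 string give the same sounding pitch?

12

Fret 8 on A4 is MIDI 69 + 8 = 77 (F5). On the F4 string (open MIDI 65), that pitch is 77 − 65 = fret 12.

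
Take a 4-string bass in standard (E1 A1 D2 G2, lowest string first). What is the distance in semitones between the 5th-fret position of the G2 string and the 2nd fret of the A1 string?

G2 at fret 5 → C3 (MIDI 48); A1 at fret 2 → B1 (MIDI 35).
48 − 35 = 13, so the two pitches are 13 semitones apart, with C3 the higher.

13 semitones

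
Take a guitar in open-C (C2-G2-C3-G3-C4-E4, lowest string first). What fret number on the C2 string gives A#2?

A#2 is 10 semitones above the open C2 (C–C#–D–D#–…–G#–A–A#), so it sits at fret 10.

10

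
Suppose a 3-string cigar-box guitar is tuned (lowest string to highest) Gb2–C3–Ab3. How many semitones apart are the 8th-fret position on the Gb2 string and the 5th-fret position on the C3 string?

Gb2 at fret 8 → D3 (MIDI 50); C3 at fret 5 → F3 (MIDI 53).
50 − 53 = -3, so the two pitches are 3 semitones apart, with F3 the higher.

3 semitones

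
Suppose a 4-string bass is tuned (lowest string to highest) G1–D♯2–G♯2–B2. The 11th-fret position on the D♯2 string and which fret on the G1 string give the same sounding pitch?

19

D♯2 at fret 11 is D♯2 + 11 semitones = D3.
The open G1 string is 8 semitones below the open D♯2, so the same pitch on the G1 string lies at fret 11 + 8 = 19.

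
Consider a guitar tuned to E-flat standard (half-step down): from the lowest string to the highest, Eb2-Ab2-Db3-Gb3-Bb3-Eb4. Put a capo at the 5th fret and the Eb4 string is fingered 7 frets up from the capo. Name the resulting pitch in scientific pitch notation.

Eb5

The capo raises the open Eb4 by 5 semitones to Ab4; fretting 7 more gives Eb4 + 5 + 7 = Eb4 + 12 semitones = Eb5.
(Also written D#.)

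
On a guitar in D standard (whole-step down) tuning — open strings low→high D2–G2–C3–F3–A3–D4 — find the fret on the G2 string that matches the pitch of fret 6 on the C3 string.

C3 at fret 6 is C3 + 6 semitones = F♯3.
The open G2 string is 5 semitones below the open C3, so the same pitch on the G2 string lies at fret 6 + 5 = 11.

11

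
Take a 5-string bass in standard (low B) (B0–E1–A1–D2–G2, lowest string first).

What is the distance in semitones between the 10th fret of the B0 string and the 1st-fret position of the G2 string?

11 semitones

B0 at fret 10 → A1 (MIDI 33); G2 at fret 1 → G#2 (MIDI 44).
33 − 44 = -11, so the two pitches are 11 semitones apart, with G#2 the higher.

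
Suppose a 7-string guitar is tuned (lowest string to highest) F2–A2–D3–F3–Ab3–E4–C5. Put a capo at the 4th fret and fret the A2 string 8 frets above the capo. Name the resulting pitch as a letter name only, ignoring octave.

A

The capo raises the open A2 by 4 semitones to Db3; fretting 8 more gives A2 + 4 + 8 = A2 + 12 semitones, landing on A.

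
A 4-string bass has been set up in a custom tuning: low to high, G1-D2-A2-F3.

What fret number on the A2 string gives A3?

12

A3 is 12 semitones above the open A2 (A–Bb–B–C–…–G–Ab–A), so it sits at fret 12.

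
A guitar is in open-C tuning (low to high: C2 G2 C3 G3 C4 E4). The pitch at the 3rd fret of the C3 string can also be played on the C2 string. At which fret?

15

Fret 3 on C3 is MIDI 48 + 3 = 51 (D♯3). On the C2 string (open MIDI 36), that pitch is 51 − 36 = fret 15.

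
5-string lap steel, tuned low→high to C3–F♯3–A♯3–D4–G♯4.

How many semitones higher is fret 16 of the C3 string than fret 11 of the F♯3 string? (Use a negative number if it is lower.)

C3 at fret 16 → E4 (MIDI 64); F♯3 at fret 11 → F4 (MIDI 65).
64 − 65 = -1, so the two pitches are 1 semitone apart.

-1 semitone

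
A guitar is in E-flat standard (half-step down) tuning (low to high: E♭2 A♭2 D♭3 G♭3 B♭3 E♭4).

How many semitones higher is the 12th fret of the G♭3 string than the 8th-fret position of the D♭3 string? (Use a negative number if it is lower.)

9 semitones

G♭3 at fret 12 → G♭4 (MIDI 66); D♭3 at fret 8 → A3 (MIDI 57).
66 − 57 = 9, so the two pitches are 9 semitones apart.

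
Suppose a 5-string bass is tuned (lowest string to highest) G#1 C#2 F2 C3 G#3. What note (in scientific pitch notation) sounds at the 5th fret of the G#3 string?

C#4

The open G#3 string plus 5 semitones: G#–A–A#–B–C–C#.
The walk passes from B into C once, so the octave number goes from 3 to 4.
(Equivalently spelled Db4.)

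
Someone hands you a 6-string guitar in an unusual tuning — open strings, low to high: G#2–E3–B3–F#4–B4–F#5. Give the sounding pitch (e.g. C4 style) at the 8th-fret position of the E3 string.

C4

The open E3 string plus 8 semitones: E–F–F#–G–G#–A–A#–B–C.
The walk passes from B into C once, so the octave number goes from 3 to 4.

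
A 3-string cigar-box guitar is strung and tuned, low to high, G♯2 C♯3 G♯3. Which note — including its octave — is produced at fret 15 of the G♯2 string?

B3

The open G♯2 string plus 15 semitones: G#–A–A#–B–…–A–A#–B.
The walk passes from B into C once, so the octave number goes from 2 to 3.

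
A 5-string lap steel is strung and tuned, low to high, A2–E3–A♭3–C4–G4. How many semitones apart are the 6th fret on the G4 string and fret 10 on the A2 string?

G4 at fret 6 → D♭5 (MIDI 73); A2 at fret 10 → G3 (MIDI 55).
73 − 55 = 18, so the two pitches are 18 semitones apart, with D♭5 the higher.

18 semitones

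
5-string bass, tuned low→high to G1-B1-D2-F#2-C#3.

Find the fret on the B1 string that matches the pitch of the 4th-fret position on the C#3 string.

18

C#3 at fret 4 is C#3 + 4 semitones = F3.
The open B1 string is 14 semitones below the open C#3, so the same pitch on the B1 string lies at fret 4 + 14 = 18.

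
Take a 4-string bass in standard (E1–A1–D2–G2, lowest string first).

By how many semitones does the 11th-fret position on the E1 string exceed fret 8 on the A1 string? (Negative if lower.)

E1 at fret 11 → D#2 (MIDI 39); A1 at fret 8 → F2 (MIDI 41).
39 − 41 = -2, so the two pitches are 2 semitones apart.

-2 semitones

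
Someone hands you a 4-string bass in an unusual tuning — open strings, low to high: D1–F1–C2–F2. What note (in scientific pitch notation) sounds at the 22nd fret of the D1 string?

The open D1 string plus 22 semitones: D–D#–E–F–…–A#–B–C.
The walk passes from B into C 2 times, so the octave number goes from 1 to 3.

C3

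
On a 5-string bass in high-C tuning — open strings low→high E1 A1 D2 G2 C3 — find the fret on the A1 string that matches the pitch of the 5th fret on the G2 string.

15

G2 at fret 5 is G2 + 5 semitones = C3.
The open A1 string is 10 semitones below the open G2, so the same pitch on the A1 string lies at fret 5 + 10 = 15.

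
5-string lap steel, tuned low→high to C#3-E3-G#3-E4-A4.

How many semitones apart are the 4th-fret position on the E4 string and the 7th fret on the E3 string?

9 semitones

E4 at fret 4 → G#4 (MIDI 68); E3 at fret 7 → B3 (MIDI 59).
68 − 59 = 9, so the two pitches are 9 semitones apart, with G#4 the higher.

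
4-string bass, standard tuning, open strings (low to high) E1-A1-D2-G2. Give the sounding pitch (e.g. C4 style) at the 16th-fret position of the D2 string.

Each fret is one semitone, so D2 + 16 = F#3.
(Equivalently spelled Gb3.)

F#3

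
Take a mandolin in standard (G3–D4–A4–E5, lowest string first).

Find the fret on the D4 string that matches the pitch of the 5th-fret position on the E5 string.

19

E5 at fret 5 is E5 + 5 semitones = A5.
The open D4 string is 14 semitones below the open E5, so the same pitch on the D4 string lies at fret 5 + 14 = 19.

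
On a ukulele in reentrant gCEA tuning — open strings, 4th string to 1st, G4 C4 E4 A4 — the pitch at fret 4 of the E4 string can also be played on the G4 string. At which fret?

1

E4 at fret 4 is E4 + 4 semitones = G#4.
The open G4 string is 3 semitones above the open E4, so the same pitch on the G4 string lies at fret 4 − 3 = 1.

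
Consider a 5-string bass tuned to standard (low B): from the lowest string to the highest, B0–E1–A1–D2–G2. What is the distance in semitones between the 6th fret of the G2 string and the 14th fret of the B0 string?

12 semitones

G2 at fret 6 → C#3 (MIDI 49); B0 at fret 14 → C#2 (MIDI 37).
49 − 37 = 12, so the two pitches are 12 semitones apart, with C#3 the higher.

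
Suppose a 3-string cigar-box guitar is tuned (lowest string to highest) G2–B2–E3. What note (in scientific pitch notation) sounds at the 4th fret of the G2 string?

B2

Each fret is one semitone, so G2 + 4 = B2.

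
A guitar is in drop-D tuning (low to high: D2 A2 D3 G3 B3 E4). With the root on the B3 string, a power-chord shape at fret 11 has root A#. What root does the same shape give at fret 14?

C#

Moving from fret 11 to fret 14 shifts the root by 3 semitones.
A# up 3 semitones is C#.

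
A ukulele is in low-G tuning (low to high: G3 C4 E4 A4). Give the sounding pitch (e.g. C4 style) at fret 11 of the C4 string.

The open C4 string plus 11 semitones: C–C#–D–D#–…–A–A#–B.
No B→C boundary is crossed, so the octave stays at 4.

B4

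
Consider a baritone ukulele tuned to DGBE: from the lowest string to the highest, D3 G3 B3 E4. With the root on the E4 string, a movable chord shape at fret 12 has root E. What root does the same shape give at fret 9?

C#

Moving from fret 12 to fret 9 shifts the root by -3 semitones.
E down 3 semitones is C#.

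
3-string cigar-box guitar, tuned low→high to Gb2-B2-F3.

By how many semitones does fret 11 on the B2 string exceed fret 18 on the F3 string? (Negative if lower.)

B2 at fret 11 → Bb3 (MIDI 58); F3 at fret 18 → B4 (MIDI 71).
58 − 71 = -13, so the two pitches are 13 semitones apart.

-13 semitones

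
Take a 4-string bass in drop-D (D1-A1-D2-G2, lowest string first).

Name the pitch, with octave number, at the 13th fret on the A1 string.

A#2

A1 is MIDI 33. Adding 13 gives 46, which is A#2.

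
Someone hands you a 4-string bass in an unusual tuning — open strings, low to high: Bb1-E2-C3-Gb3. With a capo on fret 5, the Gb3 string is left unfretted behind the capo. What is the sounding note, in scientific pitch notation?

B3

The capo raises the open Gb3 by 5 semitones to B3; fretting 0 more gives Gb3 + 5 + 0 = Gb3 + 5 semitones = B3.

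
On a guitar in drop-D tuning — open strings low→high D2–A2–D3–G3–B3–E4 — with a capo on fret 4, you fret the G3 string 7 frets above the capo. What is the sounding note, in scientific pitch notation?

F♯4

The capo raises the open G3 by 4 semitones to B3; fretting 7 more gives G3 + 4 + 7 = G3 + 11 semitones = F♯4.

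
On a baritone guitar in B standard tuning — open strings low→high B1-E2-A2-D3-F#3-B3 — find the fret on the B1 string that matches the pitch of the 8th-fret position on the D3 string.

Fret 8 on D3 is MIDI 50 + 8 = 58 (A#3). On the B1 string (open MIDI 35), that pitch is 58 − 35 = fret 23.

23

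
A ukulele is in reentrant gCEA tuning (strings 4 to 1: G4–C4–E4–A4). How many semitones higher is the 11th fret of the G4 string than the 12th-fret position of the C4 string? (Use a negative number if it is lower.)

6 semitones

G4 at fret 11 → F#5 (MIDI 78); C4 at fret 12 → C5 (MIDI 72).
78 − 72 = 6, so the two pitches are 6 semitones apart.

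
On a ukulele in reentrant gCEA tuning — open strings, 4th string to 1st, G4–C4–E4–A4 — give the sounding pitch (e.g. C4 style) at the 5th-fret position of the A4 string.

A4 is MIDI 69. Adding 5 gives 74, which is D5.

D5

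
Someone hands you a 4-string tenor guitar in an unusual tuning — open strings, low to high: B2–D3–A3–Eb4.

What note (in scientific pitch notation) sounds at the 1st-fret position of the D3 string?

Eb3

The open D3 string plus 1 semitone: D–Eb.
No B→C boundary is crossed, so the octave stays at 3.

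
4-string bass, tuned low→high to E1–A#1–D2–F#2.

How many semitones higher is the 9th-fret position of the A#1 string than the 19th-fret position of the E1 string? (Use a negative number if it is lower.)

A#1 at fret 9 → G2 (MIDI 43); E1 at fret 19 → B2 (MIDI 47).
43 − 47 = -4, so the two pitches are 4 semitones apart.

-4 semitones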